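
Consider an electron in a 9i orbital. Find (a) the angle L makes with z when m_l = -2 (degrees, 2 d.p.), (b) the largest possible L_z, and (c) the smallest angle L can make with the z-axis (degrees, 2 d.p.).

For 9i, l = 6.
For m_l = -2: cos θ = -2/√42, θ ≈ 107.98°.
L_z,max = lℏ = 6ℏ.
cos θ_min = 6/√42, so θ_min ≈ 22.21°.

θ(m_l=-2) ≈ 107.98°; L_z,max = 6ℏ; θ_min ≈ 22.21°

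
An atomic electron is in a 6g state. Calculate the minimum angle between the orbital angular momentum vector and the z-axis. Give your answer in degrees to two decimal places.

The 6g subshell has l = 4.
|L|² = l(l+1)ℏ² = 20ℏ², so |L| = 2√5 ℏ.
The smallest angle corresponds to the largest L_z, i.e. m_l = l = 4, giving L_z = 4ℏ.
cos θ_min = 4/√20, so θ_min ≈ 26.57°.

θ_min ≈ 26.57°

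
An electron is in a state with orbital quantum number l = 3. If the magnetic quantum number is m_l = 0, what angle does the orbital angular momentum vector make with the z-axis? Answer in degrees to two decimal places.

θ ≈ 90.00°

|L| = ℏ√(l(l+1)) = 2√3 ℏ.
L_z = m_l ℏ = 0ℏ.
cos θ = L_z/|L| = 0/√12, so θ ≈ 90.00°.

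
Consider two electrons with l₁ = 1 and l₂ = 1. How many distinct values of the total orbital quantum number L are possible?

3

The total orbital quantum number L ranges from |l₁ − l₂| to l₁ + l₂ in integer steps.
L ∈ {0, 1, 2}.
That is 3 values.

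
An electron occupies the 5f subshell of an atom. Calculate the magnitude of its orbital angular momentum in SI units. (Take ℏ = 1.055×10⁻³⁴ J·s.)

For 5f, l = 3.
|L| = ℏ√(l(l+1)) = ℏ√(3·4) = 2√3 ℏ
Numerically, |L| = 3.464 × (1.055×10⁻³⁴ J·s) = 3.655×10⁻³⁴ J·s.

|L| = 3.655×10⁻³⁴ J·s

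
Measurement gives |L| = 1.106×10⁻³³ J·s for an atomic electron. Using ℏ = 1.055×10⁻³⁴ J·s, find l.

l = 10

|L|/ℏ = (1.106×10⁻³³)/(1.055×10⁻³⁴) ≈ 10.483.
l(l+1) ≈ 10.483² ≈ 109.90, so l = 10.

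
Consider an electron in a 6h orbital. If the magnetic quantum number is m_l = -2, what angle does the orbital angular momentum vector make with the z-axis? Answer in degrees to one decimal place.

The 6h subshell has l = 5.
|L| = √(l(l+1)) ℏ = √30 ℏ.
L_z = m_l ℏ = −2ℏ.
cos θ = L_z/|L| = -2/√30, so θ ≈ 111.4°.

θ ≈ 111.4°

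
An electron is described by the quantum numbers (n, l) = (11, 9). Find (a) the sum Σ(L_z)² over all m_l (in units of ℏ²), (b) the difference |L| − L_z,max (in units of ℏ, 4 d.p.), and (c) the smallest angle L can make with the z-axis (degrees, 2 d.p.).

Σ m_l² = 570, so Σ(L_z)² = 570 ℏ².
|L| − L_z,max = (3√10 − 9)ℏ ≈ 0.4868ℏ.
cos θ_min = 9/√90, so θ_min ≈ 18.43°.

Σ(L_z)² = 570 ℏ²; |L|−L_z,max ≈ 0.4868ℏ; θ_min ≈ 18.43°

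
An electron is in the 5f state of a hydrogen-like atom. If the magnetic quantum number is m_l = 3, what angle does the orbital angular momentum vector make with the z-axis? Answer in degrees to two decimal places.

For 5f, l = 3.
|L| = √(l(l+1)) ℏ = 2√3 ℏ.
L_z = m_l ℏ = 3ℏ.
cos θ = L_z/|L| = 3/√12, so θ ≈ 30.00°.

θ ≈ 30.00°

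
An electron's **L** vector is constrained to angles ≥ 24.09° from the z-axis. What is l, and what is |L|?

l = 5, |L| = √30 ℏ ≈ 5.477ℏ

cos θ_min = l/√(l(l+1)) = √(l/(l+1)), so l/(l+1) = cos²(24.09°) = 0.8334.
Solving: l = 5.
Then |L| = ℏ√(5·6) = √30 ℏ.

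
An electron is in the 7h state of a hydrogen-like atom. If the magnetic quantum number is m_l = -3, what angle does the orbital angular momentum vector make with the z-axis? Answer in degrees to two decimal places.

For 7h, l = 5.
|L| = ℏ√(l(l+1)) = √30 ℏ.
L_z = m_l ℏ = −3ℏ.
cos θ = L_z/|L| = -3/√30, so θ ≈ 123.21°.

θ ≈ 123.21°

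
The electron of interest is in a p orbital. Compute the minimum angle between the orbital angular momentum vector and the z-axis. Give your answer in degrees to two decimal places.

θ_min ≈ 45.00°

A p state has l = 1.
|L| = √(l(l+1)) ℏ = √2 ℏ.
The smallest angle corresponds to the largest L_z, i.e. m_l = l = 1, giving L_z = 1ℏ.
cos θ_min = 1/√2, so θ_min ≈ 45.00°.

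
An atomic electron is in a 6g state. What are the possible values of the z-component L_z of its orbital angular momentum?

L_z ∈ {−4ℏ, −3ℏ, −2ℏ, −ℏ, 0, ℏ, 2ℏ, 3ℏ, 4ℏ}

6g means n = 6, l = 4.
L_z = m_l ℏ with m_l ranging from −l to +l in integer steps.
For l = 4: m_l ∈ {-4, -3, -2, -1, 0, 1, 2, 3, 4}.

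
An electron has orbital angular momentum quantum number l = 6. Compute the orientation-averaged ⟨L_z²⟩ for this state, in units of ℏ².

⟨L_z²⟩ = 14 ℏ²

m_l ∈ {-6, -5, -4, -3, -2, -1, 0, 1, 2, 3, 4, 5, 6}.
⟨L_z²⟩ = ℏ²·(Σ m_l²)/(2l+1) = ℏ²·182/13 = 14ℏ².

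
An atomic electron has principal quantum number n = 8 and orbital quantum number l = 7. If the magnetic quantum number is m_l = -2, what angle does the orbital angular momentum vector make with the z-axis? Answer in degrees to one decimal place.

θ ≈ 105.5°

|L|² = l(l+1)ℏ² = 56ℏ², so |L| = 2√14 ℏ.
L_z = m_l ℏ = −2ℏ.
cos θ = L_z/|L| = -2/√56, so θ ≈ 105.5°.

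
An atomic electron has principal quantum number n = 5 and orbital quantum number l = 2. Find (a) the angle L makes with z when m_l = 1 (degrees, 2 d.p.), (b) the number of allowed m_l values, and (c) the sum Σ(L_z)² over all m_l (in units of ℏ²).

For m_l = 1: cos θ = 1/√6, θ ≈ 65.91°.
There are 2l+1 = 5 values of m_l.
Σ m_l² = 10, so Σ(L_z)² = 10 ℏ².

θ(m_l=1) ≈ 65.91°; 5 values; Σ(L_z)² = 10 ℏ²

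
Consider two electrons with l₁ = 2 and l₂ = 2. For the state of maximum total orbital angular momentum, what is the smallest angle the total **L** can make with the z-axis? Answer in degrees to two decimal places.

By the triangle rule, |l₁ − l₂| ≤ L ≤ l₁ + l₂.
Allowed values: L = 0, 1, 2, 3, 4.
The maximum is L = 4, with |L_tot| = ℏ√(4·5) = 2√5 ℏ.
The minimum angle with z is arccos(4/√20) ≈ 26.57°.

θ_min ≈ 26.57°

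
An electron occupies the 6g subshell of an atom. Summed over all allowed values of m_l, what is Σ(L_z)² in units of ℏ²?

Σ(L_z)² = 60 ℏ²

6g means n = 6, l = 4.
The allowed m_l values are -4, -3, -2, -1, 0, 1, 2, 3, 4.
Σ m_l² = l(l+1)(2l+1)/3 = 4·5·9/3 = 60.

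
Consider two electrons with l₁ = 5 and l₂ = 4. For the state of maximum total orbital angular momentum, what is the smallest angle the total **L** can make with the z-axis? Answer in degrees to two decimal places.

θ_min ≈ 18.43°

Angular momentum addition gives L = |l₁ − l₂|, …, l₁ + l₂.
So L can be 1, 2, 3, 4, 5, 6, 7, 8, 9.
The maximum is L = 9, with |L_tot| = ℏ√(9·10) = 3√10 ℏ.
The minimum angle with z is arccos(9/√90) ≈ 18.43°.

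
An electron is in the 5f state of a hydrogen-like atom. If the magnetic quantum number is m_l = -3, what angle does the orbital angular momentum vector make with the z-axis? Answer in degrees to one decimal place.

θ ≈ 150.0°

The 5f subshell has l = 3.
|L| = √(l(l+1)) ℏ = 2√3 ℏ.
L_z = m_l ℏ = −3ℏ.
cos θ = L_z/|L| = -3/√12, so θ ≈ 150.0°.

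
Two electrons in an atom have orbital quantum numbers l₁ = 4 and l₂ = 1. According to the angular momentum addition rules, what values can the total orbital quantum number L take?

L = 3, 4, 5

L runs from |4 − 1| = 3 to 4 + 1 = 5.
So L can be 3, 4, 5.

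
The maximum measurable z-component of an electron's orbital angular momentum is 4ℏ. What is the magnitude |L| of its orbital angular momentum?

Since max m_l = l, l = 4.
|L| = √(l(l+1)) ℏ = 2√5 ℏ.

|L| = 2√5 ℏ ≈ 4.472ℏ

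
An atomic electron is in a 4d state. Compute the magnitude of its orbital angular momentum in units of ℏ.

|L| = √6 ℏ ≈ 2.449ℏ

For 4d, l = 2.
|L| = ℏ√(l(l+1)) = ℏ√(2·3) = √6 ℏ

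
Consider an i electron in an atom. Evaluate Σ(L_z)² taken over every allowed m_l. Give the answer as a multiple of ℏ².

For an i orbital, l = 6.
m_l runs from −6 to 6, i.e. {-6, -5, -4, -3, -2, -1, 0, 1, 2, 3, 4, 5, 6}.
Σ m_l² = l(l+1)(2l+1)/3 = 6·7·13/3 = 182.

Σ(L_z)² = 182 ℏ²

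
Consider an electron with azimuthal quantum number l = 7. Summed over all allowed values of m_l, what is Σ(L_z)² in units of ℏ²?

Σ(L_z)² = 280 ℏ²

m_l ∈ {-7, -6, -5, -4, -3, -2, -1, 0, 1, 2, 3, 4, 5, 6, 7}.
Σ m_l² = l(l+1)(2l+1)/3 = 7·8·15/3 = 280.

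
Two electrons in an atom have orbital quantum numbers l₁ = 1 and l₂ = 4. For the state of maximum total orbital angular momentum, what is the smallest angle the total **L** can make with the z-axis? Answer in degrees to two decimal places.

Angular momentum addition gives L = |l₁ − l₂|, …, l₁ + l₂.
Allowed values: L = 3, 4, 5.
The maximum is L = 5, with |L_tot| = ℏ√(5·6) = √30 ℏ.
The minimum angle with z is arccos(5/√30) ≈ 24.09°.

θ_min ≈ 24.09°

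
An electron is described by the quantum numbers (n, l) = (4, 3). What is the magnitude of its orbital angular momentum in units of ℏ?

|L| = ℏ√(l(l+1)) = ℏ√(3·4) = 2√3 ℏ

|L| = 2√3 ℏ ≈ 3.464ℏ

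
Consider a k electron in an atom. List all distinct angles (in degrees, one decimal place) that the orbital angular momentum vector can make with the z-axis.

For a k orbital, l = 7.
|L| = ℏ√(l(l+1)) = 2√14 ℏ.
cos θ = m_l/√56 for each m_l ∈ {-7, -6, -5, -4, -3, -2, -1, 0, 1, 2, 3, 4, 5, 6, 7}.

θ ∈ {20.7°, 36.7°, 48.1°, 57.7°, 66.4°, 74.5°, 82.3°, 90.0°, 97.7°, 105.5°, 113.6°, 122.3°, 131.9°, 143.3°, 159.3°}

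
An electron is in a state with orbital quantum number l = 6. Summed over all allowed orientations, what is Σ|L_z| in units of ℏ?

The allowed m_l values are -6, -5, -4, -3, -2, -1, 0, 1, 2, 3, 4, 5, 6.
Σ|m_l| = l(l+1) = 42.

Σ|L_z| = 42 ℏ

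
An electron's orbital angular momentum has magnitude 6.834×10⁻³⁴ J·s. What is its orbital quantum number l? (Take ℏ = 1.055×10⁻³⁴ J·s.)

|L|/ℏ = (6.834×10⁻³⁴)/(1.055×10⁻³⁴) ≈ 6.478.
Set l(l+1) = 41.96; the integer solution is l = 6.

l = 6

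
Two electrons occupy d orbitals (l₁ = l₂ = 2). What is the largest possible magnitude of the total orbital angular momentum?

|L_tot|_max = 2√5 ℏ ≈ 4.472ℏ

Angular momentum addition gives L = |l₁ − l₂|, …, l₁ + l₂.
L ∈ {0, 1, 2, 3, 4}.
The largest magnitude corresponds to L = 4: |L_tot| = ℏ√(4·5) = 2√5 ℏ.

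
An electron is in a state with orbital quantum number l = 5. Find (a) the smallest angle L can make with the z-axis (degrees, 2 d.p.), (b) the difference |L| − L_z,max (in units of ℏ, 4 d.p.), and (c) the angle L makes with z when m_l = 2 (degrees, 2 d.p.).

cos θ_min = 5/√30, so θ_min ≈ 24.09°.
|L| − L_z,max = (√30 − 5)ℏ ≈ 0.4772ℏ.
For m_l = 2: cos θ = 2/√30, θ ≈ 68.58°.

θ_min ≈ 24.09°; |L|−L_z,max ≈ 0.4772ℏ; θ(m_l=2) ≈ 68.58°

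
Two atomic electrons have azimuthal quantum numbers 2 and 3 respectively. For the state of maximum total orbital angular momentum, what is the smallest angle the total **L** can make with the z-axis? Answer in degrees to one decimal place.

θ_min ≈ 24.1°

Angular momentum addition gives L = |l₁ − l₂|, …, l₁ + l₂.
L ∈ {1, 2, 3, 4, 5}.
The maximum is L = 5, with |L_tot| = ℏ√(5·6) = √30 ℏ.
The minimum angle with z is arccos(5/√30) ≈ 24.1°.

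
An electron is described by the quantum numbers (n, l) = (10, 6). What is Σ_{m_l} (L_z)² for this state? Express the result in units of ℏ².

m_l runs from −6 to 6, i.e. {-6, -5, -4, -3, -2, -1, 0, 1, 2, 3, 4, 5, 6}.
Σ m_l² = 2·(1 + 4 + 9 + 16 + 25 + 36) = 182.

Σ(L_z)² = 182 ℏ²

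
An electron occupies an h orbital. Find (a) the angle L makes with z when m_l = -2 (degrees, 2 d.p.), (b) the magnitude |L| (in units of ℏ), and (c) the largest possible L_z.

For an h orbital, l = 5.
For m_l = -2: cos θ = -2/√30, θ ≈ 111.42°.
|L| = ℏ√(5·6) = √30 ℏ ≈ 5.477ℏ.
L_z,max = lℏ = 5ℏ.

θ(m_l=-2) ≈ 111.42°; |L| = √30 ℏ ≈ 5.477ℏ; L_z,max = 5ℏ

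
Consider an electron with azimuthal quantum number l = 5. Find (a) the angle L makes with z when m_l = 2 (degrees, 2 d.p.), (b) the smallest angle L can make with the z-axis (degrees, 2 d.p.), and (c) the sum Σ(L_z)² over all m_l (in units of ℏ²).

For m_l = 2: cos θ = 2/√30, θ ≈ 68.58°.
cos θ_min = 5/√30, so θ_min ≈ 24.09°.
Σ m_l² = 110, so Σ(L_z)² = 110 ℏ².

θ(m_l=2) ≈ 68.58°; θ_min ≈ 24.09°; Σ(L_z)² = 110 ℏ²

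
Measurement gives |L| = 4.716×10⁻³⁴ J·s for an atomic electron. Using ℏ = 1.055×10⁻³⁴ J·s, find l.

l = 4

Dividing by ℏ: |L|/ℏ ≈ 4.470.
l(l+1) ≈ 4.470² ≈ 19.98, so l = 4.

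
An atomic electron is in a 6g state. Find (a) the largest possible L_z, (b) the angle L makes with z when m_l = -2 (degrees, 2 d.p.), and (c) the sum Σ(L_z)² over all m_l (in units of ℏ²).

The 6g subshell has l = 4.
L_z,max = lℏ = 4ℏ.
For m_l = -2: cos θ = -2/√20, θ ≈ 116.57°.
Σ m_l² = 60, so Σ(L_z)² = 60 ℏ².

L_z,max = 4ℏ; θ(m_l=-2) ≈ 116.57°; Σ(L_z)² = 60 ℏ²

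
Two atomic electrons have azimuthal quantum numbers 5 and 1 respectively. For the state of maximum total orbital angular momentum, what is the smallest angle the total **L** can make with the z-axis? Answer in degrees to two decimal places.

θ_min ≈ 22.21°

L runs from |5 − 1| = 4 to 5 + 1 = 6.
Allowed values: L = 4, 5, 6.
The maximum is L = 6, with |L_tot| = ℏ√(6·7) = √42 ℏ.
The minimum angle with z is arccos(6/√42) ≈ 22.21°.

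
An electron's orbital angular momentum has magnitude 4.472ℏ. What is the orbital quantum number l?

l = 4

Since |L|² = l(l+1)ℏ², l(l+1) = 20.
Solving: l = 4.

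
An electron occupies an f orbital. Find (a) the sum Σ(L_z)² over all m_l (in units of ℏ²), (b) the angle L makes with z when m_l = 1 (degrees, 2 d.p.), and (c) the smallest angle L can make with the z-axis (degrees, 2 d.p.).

The letter f corresponds to l = 3.
Σ m_l² = 28, so Σ(L_z)² = 28 ℏ².
For m_l = 1: cos θ = 1/√12, θ ≈ 73.22°.
cos θ_min = 3/√12, so θ_min ≈ 30.00°.

Σ(L_z)² = 28 ℏ²; θ(m_l=1) ≈ 73.22°; θ_min ≈ 30.00°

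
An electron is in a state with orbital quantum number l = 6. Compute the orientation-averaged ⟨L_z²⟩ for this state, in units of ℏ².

⟨L_z²⟩ = 14 ℏ²

m_l runs from −6 to 6, i.e. {-6, -5, -4, -3, -2, -1, 0, 1, 2, 3, 4, 5, 6}.
⟨L_z²⟩ = ℏ²·l(l+1)/3 = 14ℏ².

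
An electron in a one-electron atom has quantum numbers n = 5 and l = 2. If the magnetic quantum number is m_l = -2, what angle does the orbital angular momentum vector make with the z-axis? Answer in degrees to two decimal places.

θ ≈ 144.74°

|L| = √(l(l+1)) ℏ = √6 ℏ.
L_z = m_l ℏ = −2ℏ.
cos θ = L_z/|L| = -2/√6, so θ ≈ 144.74°.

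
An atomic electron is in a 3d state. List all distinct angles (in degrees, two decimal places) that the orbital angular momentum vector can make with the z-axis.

θ ∈ {35.26°, 65.91°, 90.00°, 114.09°, 144.74°}

The 3d subshell has l = 2.
|L|² = l(l+1)ℏ² = 6ℏ², so |L| = √6 ℏ.
cos θ = m_l/√6 for each m_l ∈ {-2, -1, 0, 1, 2}.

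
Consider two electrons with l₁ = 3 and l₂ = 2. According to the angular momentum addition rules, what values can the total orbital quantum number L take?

By the triangle rule, |l₁ − l₂| ≤ L ≤ l₁ + l₂.
So L can be 1, 2, 3, 4, 5.

L = 1, 2, 3, 4, 5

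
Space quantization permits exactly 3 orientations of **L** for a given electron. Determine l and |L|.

l = 1, |L| = √2 ℏ ≈ 1.414ℏ

3 = 2l + 1, so l = (3−1)/2 = 1.
Then |L| = √(l(l+1)) ℏ = √2 ℏ.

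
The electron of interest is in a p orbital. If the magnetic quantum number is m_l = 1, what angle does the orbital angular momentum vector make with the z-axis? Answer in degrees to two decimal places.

For a p orbital, l = 1.
|L| = ℏ√(l(l+1)) = √2 ℏ.
L_z = m_l ℏ = 1ℏ.
cos θ = L_z/|L| = 1/√2, so θ ≈ 45.00°.

θ ≈ 45.00°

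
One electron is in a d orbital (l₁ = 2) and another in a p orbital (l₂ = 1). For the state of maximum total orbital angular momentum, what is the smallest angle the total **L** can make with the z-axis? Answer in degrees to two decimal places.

The total orbital quantum number L ranges from |l₁ − l₂| to l₁ + l₂ in integer steps.
L ∈ {1, 2, 3}.
The maximum is L = 3, with |L_tot| = ℏ√(3·4) = 2√3 ℏ.
The minimum angle with z is arccos(3/√12) ≈ 30.00°.

θ_min ≈ 30.00°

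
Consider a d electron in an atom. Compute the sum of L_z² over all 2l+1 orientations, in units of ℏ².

Σ(L_z)² = 10 ℏ²

For a d orbital, l = 2.
The allowed m_l values are -2, -1, 0, 1, 2.
Σ m_l² = 2·(1 + 4) = 10.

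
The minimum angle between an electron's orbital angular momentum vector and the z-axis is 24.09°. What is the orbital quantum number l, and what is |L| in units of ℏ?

At minimum angle, m_l = l, so cos θ = l/√(l(l+1)); cos²θ = l/(l+1) = 0.8334.
Solving: l = 5.
Then |L| = ℏ√(5·6) = √30 ℏ.

l = 5, |L| = √30 ℏ ≈ 5.477ℏ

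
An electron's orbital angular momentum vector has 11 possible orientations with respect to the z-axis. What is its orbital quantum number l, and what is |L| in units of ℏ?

Since there are 2l+1 = 11 values of m_l, l = 5.
Then |L| = √(l(l+1)) ℏ = √30 ℏ.

l = 5, |L| = √30 ℏ ≈ 5.477ℏ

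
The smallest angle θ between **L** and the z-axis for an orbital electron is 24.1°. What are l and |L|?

l = 5, |L| = √30 ℏ ≈ 5.477ℏ

cos²θ_min = l/(l+1) = 0.8333.
Thus l = 0.8333/(1 − 0.8333) ≈ 5.
Then |L| = ℏ√(5·6) = √30 ℏ.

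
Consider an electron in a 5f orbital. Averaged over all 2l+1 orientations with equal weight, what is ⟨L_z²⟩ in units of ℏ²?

⟨L_z²⟩ = 4 ℏ²

For 5f, l = 3.
The allowed m_l values are -3, -2, -1, 0, 1, 2, 3.
⟨L_z²⟩ = ℏ²·(Σ m_l²)/(2l+1) = ℏ²·28/7 = 4ℏ².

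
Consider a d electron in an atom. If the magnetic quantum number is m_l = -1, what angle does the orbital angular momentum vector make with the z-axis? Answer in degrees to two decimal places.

θ ≈ 114.09°

The letter d corresponds to l = 2.
|L|² = l(l+1)ℏ² = 6ℏ², so |L| = √6 ℏ.
L_z = m_l ℏ = −1ℏ.
cos θ = L_z/|L| = -1/√6, so θ ≈ 114.09°.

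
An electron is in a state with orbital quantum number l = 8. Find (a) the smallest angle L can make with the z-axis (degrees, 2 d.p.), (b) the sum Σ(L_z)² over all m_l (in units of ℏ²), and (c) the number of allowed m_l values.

cos θ_min = 8/√72, so θ_min ≈ 19.47°.
Σ m_l² = 408, so Σ(L_z)² = 408 ℏ².
There are 2l+1 = 17 values of m_l.

θ_min ≈ 19.47°; Σ(L_z)² = 408 ℏ²; 17 values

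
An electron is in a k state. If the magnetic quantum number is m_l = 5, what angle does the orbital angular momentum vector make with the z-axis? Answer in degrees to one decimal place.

For a k orbital, l = 7.
|L| = ℏ√(l(l+1)) = 2√14 ℏ.
L_z = m_l ℏ = 5ℏ.
cos θ = L_z/|L| = 5/√56, so θ ≈ 48.1°.

θ ≈ 48.1°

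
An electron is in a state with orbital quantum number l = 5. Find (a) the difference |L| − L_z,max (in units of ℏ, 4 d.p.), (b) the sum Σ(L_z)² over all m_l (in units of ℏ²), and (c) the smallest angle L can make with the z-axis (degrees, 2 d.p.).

|L|−L_z,max ≈ 0.4772ℏ; Σ(L_z)² = 110 ℏ²; θ_min ≈ 24.09°

|L| − L_z,max = (√30 − 5)ℏ ≈ 0.4772ℏ.
Σ m_l² = 110, so Σ(L_z)² = 110 ℏ².
cos θ_min = 5/√30, so θ_min ≈ 24.09°.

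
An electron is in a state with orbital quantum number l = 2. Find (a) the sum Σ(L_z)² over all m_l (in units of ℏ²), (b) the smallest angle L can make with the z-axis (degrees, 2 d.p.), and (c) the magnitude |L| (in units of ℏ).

Σ m_l² = 10, so Σ(L_z)² = 10 ℏ².
cos θ_min = 2/√6, so θ_min ≈ 35.26°.
|L| = ℏ√(2·3) = √6 ℏ ≈ 2.449ℏ.

Σ(L_z)² = 10 ℏ²; θ_min ≈ 35.26°; |L| = √6 ℏ ≈ 2.449ℏ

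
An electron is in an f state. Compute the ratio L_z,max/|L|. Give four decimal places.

The letter f corresponds to l = 3.
|L| = 2√3 ℏ ≈ 3.4641ℏ, while L_z,max = lℏ = 3ℏ.
L_z,max/|L| = 3/√12 = 0.8660.

L_z,max/|L| = 0.8660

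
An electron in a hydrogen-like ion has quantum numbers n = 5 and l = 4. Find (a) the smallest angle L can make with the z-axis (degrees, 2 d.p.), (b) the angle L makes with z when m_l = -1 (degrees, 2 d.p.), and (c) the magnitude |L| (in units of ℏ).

θ_min ≈ 26.57°; θ(m_l=-1) ≈ 102.92°; |L| = 2√5 ℏ ≈ 4.472ℏ

cos θ_min = 4/√20, so θ_min ≈ 26.57°.
For m_l = -1: cos θ = -1/√20, θ ≈ 102.92°.
|L| = ℏ√(4·5) = 2√5 ℏ ≈ 4.472ℏ.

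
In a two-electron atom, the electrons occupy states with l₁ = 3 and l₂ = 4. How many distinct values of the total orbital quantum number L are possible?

7

By the triangle rule, |l₁ − l₂| ≤ L ≤ l₁ + l₂.
L ∈ {1, 2, 3, 4, 5, 6, 7}.
That is 7 values.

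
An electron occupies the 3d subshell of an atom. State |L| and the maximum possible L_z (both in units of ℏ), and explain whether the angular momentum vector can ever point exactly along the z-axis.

The 3d subshell has l = 2.
|L| = √6 ℏ ≈ 2.4495ℏ, while L_z,max = lℏ = 2ℏ.
Since |L| > L_z,max, the vector can never point exactly along z; the closest it comes is θ_min = arccos(2/√6) ≈ 35.3°.

No: L_z,max = 2ℏ < |L| = √6 ℏ ≈ 2.449ℏ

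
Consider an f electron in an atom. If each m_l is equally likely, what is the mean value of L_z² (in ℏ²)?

⟨L_z²⟩ = 4 ℏ²

The letter f corresponds to l = 3.
m_l ∈ {-3, -2, -1, 0, 1, 2, 3}.
⟨L_z²⟩ = ℏ²·(Σ m_l²)/(2l+1) = ℏ²·28/7 = 4ℏ².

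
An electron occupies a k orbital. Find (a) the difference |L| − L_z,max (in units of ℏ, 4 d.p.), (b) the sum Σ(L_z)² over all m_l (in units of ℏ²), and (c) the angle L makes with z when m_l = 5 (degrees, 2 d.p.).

|L|−L_z,max ≈ 0.4833ℏ; Σ(L_z)² = 280 ℏ²; θ(m_l=5) ≈ 48.08°

The letter k corresponds to l = 7.
|L| − L_z,max = (2√14 − 7)ℏ ≈ 0.4833ℏ.
Σ m_l² = 280, so Σ(L_z)² = 280 ℏ².
For m_l = 5: cos θ = 5/√56, θ ≈ 48.08°.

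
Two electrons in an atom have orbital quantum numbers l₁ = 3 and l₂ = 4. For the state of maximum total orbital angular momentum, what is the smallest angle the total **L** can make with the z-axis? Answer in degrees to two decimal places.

θ_min ≈ 20.70°

Angular momentum addition gives L = |l₁ − l₂|, …, l₁ + l₂.
L ∈ {1, 2, 3, 4, 5, 6, 7}.
The maximum is L = 7, with |L_tot| = ℏ√(7·8) = 2√14 ℏ.
The minimum angle with z is arccos(7/√56) ≈ 20.70°.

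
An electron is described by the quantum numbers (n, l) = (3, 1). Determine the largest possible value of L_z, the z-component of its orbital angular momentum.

L_z = m_l ℏ with m_l ∈ {−1, …, 1}; the maximum is m_l = 1.

L_z,max = 1ℏ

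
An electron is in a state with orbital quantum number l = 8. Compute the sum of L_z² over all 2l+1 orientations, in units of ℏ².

Σ(L_z)² = 408 ℏ²

The allowed m_l values are -8, -7, -6, -5, -4, -3, -2, -1, 0, 1, 2, 3, 4, 5, 6, 7, 8.
Summing m² from −8 to 8: Σ m_l² = 408.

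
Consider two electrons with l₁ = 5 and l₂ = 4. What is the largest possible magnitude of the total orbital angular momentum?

|L_tot|_max = 3√10 ℏ ≈ 9.487ℏ

L runs from |5 − 4| = 1 to 5 + 4 = 9.
Allowed values: L = 1, 2, 3, 4, 5, 6, 7, 8, 9.
The largest magnitude corresponds to L = 9: |L_tot| = ℏ√(9·10) = 3√10 ℏ.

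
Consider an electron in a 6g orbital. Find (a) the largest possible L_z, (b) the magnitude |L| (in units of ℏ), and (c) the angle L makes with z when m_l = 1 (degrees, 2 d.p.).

L_z,max = 4ℏ; |L| = 2√5 ℏ ≈ 4.472ℏ; θ(m_l=1) ≈ 77.08°

For 6g, l = 4.
L_z,max = lℏ = 4ℏ.
|L| = ℏ√(4·5) = 2√5 ℏ ≈ 4.472ℏ.
For m_l = 1: cos θ = 1/√20, θ ≈ 77.08°.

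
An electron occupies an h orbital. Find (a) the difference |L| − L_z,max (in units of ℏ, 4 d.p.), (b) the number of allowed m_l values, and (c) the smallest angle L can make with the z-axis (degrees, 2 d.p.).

|L|−L_z,max ≈ 0.4772ℏ; 11 values; θ_min ≈ 24.09°

For an h orbital, l = 5.
|L| − L_z,max = (√30 − 5)ℏ ≈ 0.4772ℏ.
There are 2l+1 = 11 values of m_l.
cos θ_min = 5/√30, so θ_min ≈ 24.09°.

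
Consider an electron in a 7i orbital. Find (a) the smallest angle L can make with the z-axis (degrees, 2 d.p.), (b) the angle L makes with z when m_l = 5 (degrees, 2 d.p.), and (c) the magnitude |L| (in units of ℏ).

7i means n = 7, l = 6.
cos θ_min = 6/√42, so θ_min ≈ 22.21°.
For m_l = 5: cos θ = 5/√42, θ ≈ 39.51°.
|L| = ℏ√(6·7) = √42 ℏ ≈ 6.481ℏ.

θ_min ≈ 22.21°; θ(m_l=5) ≈ 39.51°; |L| = √42 ℏ ≈ 6.481ℏ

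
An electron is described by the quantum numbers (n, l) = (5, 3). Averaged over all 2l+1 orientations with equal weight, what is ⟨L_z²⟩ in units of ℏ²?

⟨L_z²⟩ = 4 ℏ²

The allowed m_l values are -3, -2, -1, 0, 1, 2, 3.
⟨L_z²⟩ = ℏ²·l(l+1)/3 = 4ℏ².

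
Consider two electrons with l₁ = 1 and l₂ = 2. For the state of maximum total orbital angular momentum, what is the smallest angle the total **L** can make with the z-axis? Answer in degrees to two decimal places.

θ_min ≈ 30.00°

L runs from |1 − 2| = 1 to 1 + 2 = 3.
Allowed values: L = 1, 2, 3.
The maximum is L = 3, with |L_tot| = ℏ√(3·4) = 2√3 ℏ.
The minimum angle with z is arccos(3/√12) ≈ 30.00°.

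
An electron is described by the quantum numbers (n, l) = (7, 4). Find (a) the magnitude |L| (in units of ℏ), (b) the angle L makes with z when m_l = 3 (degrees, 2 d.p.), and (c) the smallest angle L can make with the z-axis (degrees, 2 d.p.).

|L| = 2√5 ℏ ≈ 4.472ℏ; θ(m_l=3) ≈ 47.87°; θ_min ≈ 26.57°

|L| = ℏ√(4·5) = 2√5 ℏ ≈ 4.472ℏ.
For m_l = 3: cos θ = 3/√20, θ ≈ 47.87°.
cos θ_min = 4/√20, so θ_min ≈ 26.57°.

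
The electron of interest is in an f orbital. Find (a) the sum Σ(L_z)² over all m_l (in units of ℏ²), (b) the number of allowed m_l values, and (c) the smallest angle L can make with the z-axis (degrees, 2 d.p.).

Σ(L_z)² = 28 ℏ²; 7 values; θ_min ≈ 30.00°

For an f orbital, l = 3.
Σ m_l² = 28, so Σ(L_z)² = 28 ℏ².
There are 2l+1 = 7 values of m_l.
cos θ_min = 3/√12, so θ_min ≈ 30.00°.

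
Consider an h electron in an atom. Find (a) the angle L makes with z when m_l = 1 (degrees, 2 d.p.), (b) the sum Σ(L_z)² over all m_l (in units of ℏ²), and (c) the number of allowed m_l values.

θ(m_l=1) ≈ 79.48°; Σ(L_z)² = 110 ℏ²; 11 values

An h state has l = 5.
For m_l = 1: cos θ = 1/√30, θ ≈ 79.48°.
Σ m_l² = 110, so Σ(L_z)² = 110 ℏ².
There are 2l+1 = 11 values of m_l.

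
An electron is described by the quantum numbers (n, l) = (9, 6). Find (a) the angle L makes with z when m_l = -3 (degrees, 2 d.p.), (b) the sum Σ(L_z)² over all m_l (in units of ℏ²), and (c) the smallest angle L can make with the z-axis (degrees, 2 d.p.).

For m_l = -3: cos θ = -3/√42, θ ≈ 117.58°.
Σ m_l² = 182, so Σ(L_z)² = 182 ℏ².
cos θ_min = 6/√42, so θ_min ≈ 22.21°.

θ(m_l=-3) ≈ 117.58°; Σ(L_z)² = 182 ℏ²; θ_min ≈ 22.21°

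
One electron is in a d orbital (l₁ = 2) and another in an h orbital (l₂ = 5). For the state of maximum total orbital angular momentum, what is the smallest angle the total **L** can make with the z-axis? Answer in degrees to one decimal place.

By the triangle rule, |l₁ − l₂| ≤ L ≤ l₁ + l₂.
Allowed values: L = 3, 4, 5, 6, 7.
The maximum is L = 7, with |L_tot| = ℏ√(7·8) = 2√14 ℏ.
The minimum angle with z is arccos(7/√56) ≈ 20.7°.

θ_min ≈ 20.7°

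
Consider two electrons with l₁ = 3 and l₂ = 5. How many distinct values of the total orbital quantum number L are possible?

7

The total orbital quantum number L ranges from |l₁ − l₂| to l₁ + l₂ in integer steps.
Allowed values: L = 2, 3, 4, 5, 6, 7, 8.
That is 7 values.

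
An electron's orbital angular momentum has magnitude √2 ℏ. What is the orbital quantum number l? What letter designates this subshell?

(|L|/ℏ)² = l(l+1) = 2.
The positive root is l = 1.

l = 1 (p orbital)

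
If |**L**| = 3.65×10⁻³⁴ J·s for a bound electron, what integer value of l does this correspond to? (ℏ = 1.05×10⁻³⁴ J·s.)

|L|/ℏ = (3.65×10⁻³⁴)/(1.05×10⁻³⁴) ≈ 3.476.
Set l(l+1) = 12.08; the integer solution is l = 3.

l = 3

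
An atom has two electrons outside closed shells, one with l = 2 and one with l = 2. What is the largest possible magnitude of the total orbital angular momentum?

Angular momentum addition gives L = |l₁ − l₂|, …, l₁ + l₂.
Allowed values: L = 0, 1, 2, 3, 4.
The largest magnitude corresponds to L = 4: |L_tot| = ℏ√(4·5) = 2√5 ℏ.

|L_tot|_max = 2√5 ℏ ≈ 4.472ℏ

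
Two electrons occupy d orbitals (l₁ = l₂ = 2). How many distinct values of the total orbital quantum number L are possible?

5

The total orbital quantum number L ranges from |l₁ − l₂| to l₁ + l₂ in integer steps.
Allowed values: L = 0, 1, 2, 3, 4.
That is 5 values.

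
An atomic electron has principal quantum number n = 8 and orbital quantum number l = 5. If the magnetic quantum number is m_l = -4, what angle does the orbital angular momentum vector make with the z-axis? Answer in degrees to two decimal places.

θ ≈ 136.91°

|L| = √(l(l+1)) ℏ = √30 ℏ.
L_z = m_l ℏ = −4ℏ.
cos θ = L_z/|L| = -4/√30, so θ ≈ 136.91°.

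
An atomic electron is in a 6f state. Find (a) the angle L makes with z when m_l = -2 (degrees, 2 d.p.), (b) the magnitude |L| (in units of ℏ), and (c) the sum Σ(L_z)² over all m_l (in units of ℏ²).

θ(m_l=-2) ≈ 125.26°; |L| = 2√3 ℏ ≈ 3.464ℏ; Σ(L_z)² = 28 ℏ²

The 6f subshell has l = 3.
For m_l = -2: cos θ = -2/√12, θ ≈ 125.26°.
|L| = ℏ√(3·4) = 2√3 ℏ ≈ 3.464ℏ.
Σ m_l² = 28, so Σ(L_z)² = 28 ℏ².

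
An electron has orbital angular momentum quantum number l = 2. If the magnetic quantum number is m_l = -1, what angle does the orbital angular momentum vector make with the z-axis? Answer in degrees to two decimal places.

θ ≈ 114.09°

|L| = √(l(l+1)) ℏ = √6 ℏ.
L_z = m_l ℏ = −1ℏ.
cos θ = L_z/|L| = -1/√6, so θ ≈ 114.09°.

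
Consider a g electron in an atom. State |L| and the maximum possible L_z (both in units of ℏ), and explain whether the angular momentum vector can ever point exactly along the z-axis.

No: L_z,max = 4ℏ < |L| = 2√5 ℏ ≈ 4.472ℏ

For a g orbital, l = 4.
|L| = 2√5 ℏ ≈ 4.4721ℏ, while L_z,max = lℏ = 4ℏ.
Since |L| > L_z,max, the vector can never point exactly along z; the closest it comes is θ_min = arccos(4/√20) ≈ 26.6°.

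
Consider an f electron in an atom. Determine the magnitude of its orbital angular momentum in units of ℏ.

F corresponds to l = 3.
|L| = ℏ√(l(l+1)) = ℏ√(3·4) = 2√3 ℏ

|L| = 2√3 ℏ ≈ 3.464ℏ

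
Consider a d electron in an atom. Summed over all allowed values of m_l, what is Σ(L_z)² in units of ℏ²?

A d state has l = 2.
m_l ∈ {-2, -1, 0, 1, 2}.
Σ m_l² = l(l+1)(2l+1)/3 = 2·3·5/3 = 10.

Σ(L_z)² = 10 ℏ²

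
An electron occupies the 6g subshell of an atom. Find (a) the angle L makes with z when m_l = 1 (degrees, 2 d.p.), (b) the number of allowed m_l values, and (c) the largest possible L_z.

θ(m_l=1) ≈ 77.08°; 9 values; L_z,max = 4ℏ

The 6g subshell has l = 4.
For m_l = 1: cos θ = 1/√20, θ ≈ 77.08°.
There are 2l+1 = 9 values of m_l.
L_z,max = lℏ = 4ℏ.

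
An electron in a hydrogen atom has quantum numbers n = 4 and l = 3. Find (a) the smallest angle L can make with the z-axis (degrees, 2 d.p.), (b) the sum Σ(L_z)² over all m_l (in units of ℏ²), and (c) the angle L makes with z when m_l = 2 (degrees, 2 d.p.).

θ_min ≈ 30.00°; Σ(L_z)² = 28 ℏ²; θ(m_l=2) ≈ 54.74°

cos θ_min = 3/√12, so θ_min ≈ 30.00°.
Σ m_l² = 28, so Σ(L_z)² = 28 ℏ².
For m_l = 2: cos θ = 2/√12, θ ≈ 54.74°.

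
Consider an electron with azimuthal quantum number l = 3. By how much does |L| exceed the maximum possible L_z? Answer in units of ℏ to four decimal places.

|L| − L_z,max ≈ 0.4641ℏ

|L| = 2√3 ℏ ≈ 3.4641ℏ, while L_z,max = lℏ = 3ℏ.
The difference is (2√3 − 3)ℏ ≈ 0.4641ℏ.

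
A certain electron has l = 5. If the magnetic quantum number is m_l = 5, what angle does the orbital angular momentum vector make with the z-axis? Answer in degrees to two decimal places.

|L|² = l(l+1)ℏ² = 30ℏ², so |L| = √30 ℏ.
L_z = m_l ℏ = 5ℏ.
cos θ = L_z/|L| = 5/√30, so θ ≈ 24.09°.

θ ≈ 24.09°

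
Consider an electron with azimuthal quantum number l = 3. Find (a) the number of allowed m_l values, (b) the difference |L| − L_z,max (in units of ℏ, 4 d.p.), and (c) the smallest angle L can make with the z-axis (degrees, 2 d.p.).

7 values; |L|−L_z,max ≈ 0.4641ℏ; θ_min ≈ 30.00°

There are 2l+1 = 7 values of m_l.
|L| − L_z,max = (2√3 − 3)ℏ ≈ 0.4641ℏ.
cos θ_min = 3/√12, so θ_min ≈ 30.00°.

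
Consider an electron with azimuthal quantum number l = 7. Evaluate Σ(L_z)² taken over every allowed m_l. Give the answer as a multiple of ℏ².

m_l ∈ {-7, -6, -5, -4, -3, -2, -1, 0, 1, 2, 3, 4, 5, 6, 7}.
Σ m_l² = 2·(1 + 4 + 9 + 16 + 25 + 36 + 49) = 280.

Σ(L_z)² = 280 ℏ²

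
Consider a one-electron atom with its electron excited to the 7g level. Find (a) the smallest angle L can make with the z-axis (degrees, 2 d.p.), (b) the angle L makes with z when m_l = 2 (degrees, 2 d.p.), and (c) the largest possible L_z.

θ_min ≈ 26.57°; θ(m_l=2) ≈ 63.43°; L_z,max = 4ℏ

The 7g level has l = 4.
cos θ_min = 4/√20, so θ_min ≈ 26.57°.
For m_l = 2: cos θ = 2/√20, θ ≈ 63.43°.
L_z,max = lℏ = 4ℏ.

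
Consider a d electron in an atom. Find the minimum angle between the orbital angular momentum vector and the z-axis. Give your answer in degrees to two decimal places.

θ_min ≈ 35.26°

For a d orbital, l = 2.
|L|² = l(l+1)ℏ² = 6ℏ², so |L| = √6 ℏ.
The smallest angle corresponds to the largest L_z, i.e. m_l = l = 2, giving L_z = 2ℏ.
cos θ_min = 2/√6, so θ_min ≈ 35.26°.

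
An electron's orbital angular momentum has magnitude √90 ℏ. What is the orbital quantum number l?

l = 9

Since |L|² = l(l+1)ℏ², l(l+1) = 90.
The positive root is l = 9.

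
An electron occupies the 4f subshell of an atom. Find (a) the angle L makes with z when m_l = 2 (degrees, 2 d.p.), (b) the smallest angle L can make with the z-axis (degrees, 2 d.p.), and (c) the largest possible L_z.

4f means n = 4, l = 3.
For m_l = 2: cos θ = 2/√12, θ ≈ 54.74°.
cos θ_min = 3/√12, so θ_min ≈ 30.00°.
L_z,max = lℏ = 3ℏ.

θ(m_l=2) ≈ 54.74°; θ_min ≈ 30.00°; L_z,max = 3ℏ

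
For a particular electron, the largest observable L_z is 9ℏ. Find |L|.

|L| = 3√10 ℏ ≈ 9.487ℏ

Since max m_l = l, l = 9.
|L| = √(l(l+1)) ℏ = 3√10 ℏ.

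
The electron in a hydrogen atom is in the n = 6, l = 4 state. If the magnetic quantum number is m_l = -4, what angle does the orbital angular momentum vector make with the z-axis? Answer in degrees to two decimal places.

|L|² = l(l+1)ℏ² = 20ℏ², so |L| = 2√5 ℏ.
L_z = m_l ℏ = −4ℏ.
cos θ = L_z/|L| = -4/√20, so θ ≈ 153.43°.

θ ≈ 153.43°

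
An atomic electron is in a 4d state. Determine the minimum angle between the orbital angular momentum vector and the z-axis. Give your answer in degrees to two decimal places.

θ_min ≈ 35.26°

The 4d subshell has l = 2.
|L| = ℏ√(l(l+1)) = √6 ℏ.
The smallest angle corresponds to the largest L_z, i.e. m_l = l = 2, giving L_z = 2ℏ.
cos θ_min = 2/√6, so θ_min ≈ 35.26°.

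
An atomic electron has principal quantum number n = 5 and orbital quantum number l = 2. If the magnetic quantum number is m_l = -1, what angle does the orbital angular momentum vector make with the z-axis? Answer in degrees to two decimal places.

|L| = ℏ√(l(l+1)) = √6 ℏ.
L_z = m_l ℏ = −1ℏ.
cos θ = L_z/|L| = -1/√6, so θ ≈ 114.09°.

θ ≈ 114.09°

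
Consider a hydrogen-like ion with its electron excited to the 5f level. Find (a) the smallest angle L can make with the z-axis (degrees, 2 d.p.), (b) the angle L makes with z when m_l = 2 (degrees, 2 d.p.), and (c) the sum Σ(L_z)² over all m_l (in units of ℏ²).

The 5f level has l = 3.
cos θ_min = 3/√12, so θ_min ≈ 30.00°.
For m_l = 2: cos θ = 2/√12, θ ≈ 54.74°.
Σ m_l² = 28, so Σ(L_z)² = 28 ℏ².

θ_min ≈ 30.00°; θ(m_l=2) ≈ 54.74°; Σ(L_z)² = 28 ℏ²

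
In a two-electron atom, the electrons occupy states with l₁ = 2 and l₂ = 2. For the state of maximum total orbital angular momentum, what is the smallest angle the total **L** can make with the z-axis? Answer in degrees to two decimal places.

The total orbital quantum number L ranges from |l₁ − l₂| to l₁ + l₂ in integer steps.
So L can be 0, 1, 2, 3, 4.
The maximum is L = 4, with |L_tot| = ℏ√(4·5) = 2√5 ℏ.
The minimum angle with z is arccos(4/√20) ≈ 26.57°.

θ_min ≈ 26.57°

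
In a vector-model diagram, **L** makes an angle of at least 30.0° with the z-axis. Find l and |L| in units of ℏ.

l = 3, |L| = 2√3 ℏ ≈ 3.464ℏ

cos θ_min = l/√(l(l+1)) = √(l/(l+1)), so l/(l+1) = cos²(30.0°) = 0.7500.
l = cos²θ/sin²θ ≈ 3.
Then |L| = ℏ√(3·4) = 2√3 ℏ.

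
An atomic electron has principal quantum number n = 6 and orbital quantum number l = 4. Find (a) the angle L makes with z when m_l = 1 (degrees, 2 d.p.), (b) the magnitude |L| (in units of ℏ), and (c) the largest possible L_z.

For m_l = 1: cos θ = 1/√20, θ ≈ 77.08°.
|L| = ℏ√(4·5) = 2√5 ℏ ≈ 4.472ℏ.
L_z,max = lℏ = 4ℏ.

θ(m_l=1) ≈ 77.08°; |L| = 2√5 ℏ ≈ 4.472ℏ; L_z,max = 4ℏ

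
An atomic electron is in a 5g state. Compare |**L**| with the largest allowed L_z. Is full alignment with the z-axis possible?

5g means n = 5, l = 4.
|L| = 2√5 ℏ ≈ 4.4721ℏ, while L_z,max = lℏ = 4ℏ.
Since |L| > L_z,max, the vector can never point exactly along z; the closest it comes is θ_min = arccos(4/√20) ≈ 26.6°.

No: L_z,max = 4ℏ < |L| = 2√5 ℏ ≈ 4.472ℏ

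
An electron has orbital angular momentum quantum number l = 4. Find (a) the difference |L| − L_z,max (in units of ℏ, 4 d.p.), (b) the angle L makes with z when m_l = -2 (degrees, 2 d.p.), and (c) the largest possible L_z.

|L| − L_z,max = (2√5 − 4)ℏ ≈ 0.4721ℏ.
For m_l = -2: cos θ = -2/√20, θ ≈ 116.57°.
L_z,max = lℏ = 4ℏ.

|L|−L_z,max ≈ 0.4721ℏ; θ(m_l=-2) ≈ 116.57°; L_z,max = 4ℏ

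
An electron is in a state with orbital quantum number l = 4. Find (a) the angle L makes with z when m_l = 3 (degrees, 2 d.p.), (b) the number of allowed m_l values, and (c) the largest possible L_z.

For m_l = 3: cos θ = 3/√20, θ ≈ 47.87°.
There are 2l+1 = 9 values of m_l.
L_z,max = lℏ = 4ℏ.

θ(m_l=3) ≈ 47.87°; 9 values; L_z,max = 4ℏ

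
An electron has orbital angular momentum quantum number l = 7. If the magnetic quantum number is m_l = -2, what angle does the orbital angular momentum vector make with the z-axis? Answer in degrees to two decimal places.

|L|² = l(l+1)ℏ² = 56ℏ², so |L| = 2√14 ℏ.
L_z = m_l ℏ = −2ℏ.
cos θ = L_z/|L| = -2/√56, so θ ≈ 105.50°.

θ ≈ 105.50°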